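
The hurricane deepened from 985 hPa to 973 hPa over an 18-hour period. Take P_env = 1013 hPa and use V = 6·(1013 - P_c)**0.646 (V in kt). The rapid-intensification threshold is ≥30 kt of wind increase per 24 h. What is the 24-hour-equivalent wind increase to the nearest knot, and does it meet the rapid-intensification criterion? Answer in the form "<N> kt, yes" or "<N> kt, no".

V₁: ΔP = 28, V ≈ 6 × 28^0.646 ≈ 51.64 kt.
V₂: ΔP = 40, V ≈ 6 × 40^0.646 ≈ 65.03 kt.
ΔV over 18 h = 13.39 kt → 24 h equivalent = 13.39 × 24/18 ≈ 17.85 kt.
18 kt < 30 kt ⇒ not rapid intensification.

18 kt, no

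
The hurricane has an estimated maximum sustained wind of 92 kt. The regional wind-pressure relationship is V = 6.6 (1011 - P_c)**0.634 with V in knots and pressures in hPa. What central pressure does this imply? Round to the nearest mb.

947 mb

ΔP = (V / 6.6)^(1/0.634) = (92/6.6)^1.577.
92/6.6 = 13.939; 13.939^1.577 ≈ 63.80 mb.
P_c = 1011 − 63.80 = 947.20 ≈ 947 mb.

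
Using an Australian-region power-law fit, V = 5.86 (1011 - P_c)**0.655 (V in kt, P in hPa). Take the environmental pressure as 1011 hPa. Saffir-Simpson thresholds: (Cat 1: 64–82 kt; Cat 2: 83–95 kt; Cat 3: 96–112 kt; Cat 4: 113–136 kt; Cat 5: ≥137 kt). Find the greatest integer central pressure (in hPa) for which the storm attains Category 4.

919 hPa

Category 4 begins at V = 113 kt.
Required ΔP = (113/5.86)^(1/0.655) = 19.283^1.527 ≈ 91.64 hPa.
P_c ≤ 1011 − 91.64 = 919.36, so the highest integer P_c is 919 hPa.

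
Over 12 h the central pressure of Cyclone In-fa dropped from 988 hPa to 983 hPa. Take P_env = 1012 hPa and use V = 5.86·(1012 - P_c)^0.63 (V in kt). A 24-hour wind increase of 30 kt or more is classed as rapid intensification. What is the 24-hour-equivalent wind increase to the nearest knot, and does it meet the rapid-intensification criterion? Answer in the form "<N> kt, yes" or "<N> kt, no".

V₁: ΔP = 24, V ≈ 5.86 × 24^0.63 ≈ 43.39 kt.
V₂: ΔP = 29, V ≈ 5.86 × 29^0.63 ≈ 48.89 kt.
ΔV over 12 h = 5.50 kt → 24 h equivalent = 5.50 × 24/12 ≈ 11.00 kt.
11 kt < 30 kt ⇒ not rapid intensification.

11 kt, no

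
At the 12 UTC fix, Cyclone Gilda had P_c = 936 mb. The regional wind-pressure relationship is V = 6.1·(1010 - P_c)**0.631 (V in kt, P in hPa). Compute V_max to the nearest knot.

92 kt

ΔP = 1010 − 936 = 74 mb.
74^0.631 ≈ 15.118.
V ≈ 6.1 × 15.118 ≈ 92.2 kt.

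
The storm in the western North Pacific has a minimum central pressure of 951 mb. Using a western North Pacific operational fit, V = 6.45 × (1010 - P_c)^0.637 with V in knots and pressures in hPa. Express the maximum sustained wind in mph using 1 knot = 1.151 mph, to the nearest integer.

100 mph

ΔP = 1010 − 951 = 59 mb.
V ≈ 6.45 × 59^0.637 = 6.45 × 13.429 ≈ 86.615 kt.
86.615 × 1.151 ≈ 99.69 mph → 100 mph.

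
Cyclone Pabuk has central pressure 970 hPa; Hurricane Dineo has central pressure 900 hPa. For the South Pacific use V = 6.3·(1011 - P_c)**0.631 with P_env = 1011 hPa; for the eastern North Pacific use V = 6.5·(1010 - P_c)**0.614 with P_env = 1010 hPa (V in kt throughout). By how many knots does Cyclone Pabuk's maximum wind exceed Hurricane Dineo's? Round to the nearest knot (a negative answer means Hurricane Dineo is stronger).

Cyclone Pabuk: ΔP = 41; V ≈ 6.3 × 41^0.631 ≈ 65.62 kt.
Hurricane Dineo: ΔP = 110; V ≈ 6.5 × 110^0.614 ≈ 116.50 kt.
Difference ≈ 65.62 − 116.50 = -50.88 → -51 kt.

-51 kt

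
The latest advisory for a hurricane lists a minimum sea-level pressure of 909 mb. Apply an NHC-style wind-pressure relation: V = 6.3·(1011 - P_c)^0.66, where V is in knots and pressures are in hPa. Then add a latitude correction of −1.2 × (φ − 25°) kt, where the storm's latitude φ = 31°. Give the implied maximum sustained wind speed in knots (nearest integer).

126 kt

ΔP = 1011 − 909 = 102 mb.
102^0.66 ≈ 21.168.
V ≈ 6.3 × 21.168 ≈ 133.4 kt.
Latitude correction: −1.2 × (31 − 25) = -7.2 kt.
Corrected V ≈ 126.2 kt → 126 kt.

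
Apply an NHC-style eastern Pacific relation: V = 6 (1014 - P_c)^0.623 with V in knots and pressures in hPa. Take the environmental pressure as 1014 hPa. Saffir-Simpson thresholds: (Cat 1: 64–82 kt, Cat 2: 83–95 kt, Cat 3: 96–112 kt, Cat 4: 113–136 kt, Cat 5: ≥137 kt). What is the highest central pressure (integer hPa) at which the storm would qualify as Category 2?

946 hPa

Category 2 begins at V = 83 kt.
Required ΔP = (83/6)^(1/0.623) = 13.833^1.605 ≈ 67.82 hPa.
P_c ≤ 1014 − 67.82 = 946.18, so the highest integer P_c is 946 hPa.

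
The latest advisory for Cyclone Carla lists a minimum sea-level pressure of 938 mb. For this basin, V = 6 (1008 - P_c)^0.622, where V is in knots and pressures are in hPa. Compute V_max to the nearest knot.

ΔP = 1008 − 938 = 70 mb.
70^0.622 ≈ 14.049.
V ≈ 6 × 14.049 ≈ 84.3 kt.

84 kt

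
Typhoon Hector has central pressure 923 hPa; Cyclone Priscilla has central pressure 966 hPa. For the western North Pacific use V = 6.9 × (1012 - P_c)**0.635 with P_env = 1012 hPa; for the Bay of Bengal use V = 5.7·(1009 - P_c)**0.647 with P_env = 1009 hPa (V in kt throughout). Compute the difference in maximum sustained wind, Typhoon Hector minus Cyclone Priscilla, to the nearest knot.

54 kt

Typhoon Hector: ΔP = 89; V ≈ 6.9 × 89^0.635 ≈ 119.32 kt.
Cyclone Priscilla: ΔP = 43; V ≈ 5.7 × 43^0.647 ≈ 64.97 kt.
Difference ≈ 119.32 − 64.97 = 54.35 → 54 kt.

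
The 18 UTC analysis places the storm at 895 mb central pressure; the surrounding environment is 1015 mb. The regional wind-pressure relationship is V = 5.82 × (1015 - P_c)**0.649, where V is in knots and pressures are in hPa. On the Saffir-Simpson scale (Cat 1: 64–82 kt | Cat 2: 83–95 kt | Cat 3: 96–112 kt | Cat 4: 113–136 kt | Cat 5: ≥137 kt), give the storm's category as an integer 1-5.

ΔP = 1015 − 895 = 120 mb.
V ≈ 5.82 × 120^0.649 = 5.82 × 22.36 ≈ 130 kt.
130 kt falls in the Category 4 band.

4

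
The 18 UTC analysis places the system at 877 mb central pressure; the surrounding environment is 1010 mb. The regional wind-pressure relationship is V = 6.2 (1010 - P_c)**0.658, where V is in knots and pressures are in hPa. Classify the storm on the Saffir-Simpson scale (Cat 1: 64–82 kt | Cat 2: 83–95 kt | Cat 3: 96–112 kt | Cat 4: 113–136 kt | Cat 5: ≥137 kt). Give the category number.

5

ΔP = 1010 − 877 = 133 mb.
V ≈ 6.2 × 133^0.658 = 6.2 × 24.97 ≈ 155 kt.
155 kt falls in the Category 5 band.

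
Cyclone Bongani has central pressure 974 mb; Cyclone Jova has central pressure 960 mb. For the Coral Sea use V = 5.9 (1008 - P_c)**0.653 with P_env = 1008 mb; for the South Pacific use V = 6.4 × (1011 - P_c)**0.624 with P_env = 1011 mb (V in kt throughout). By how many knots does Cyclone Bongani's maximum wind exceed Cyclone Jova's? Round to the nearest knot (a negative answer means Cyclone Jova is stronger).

Cyclone Bongani: ΔP = 34; V ≈ 5.9 × 34^0.653 ≈ 59.01 kt.
Cyclone Jova: ΔP = 51; V ≈ 6.4 × 51^0.624 ≈ 74.42 kt.
Difference ≈ 59.01 − 74.42 = -15.41 → -15 kt.

-15 kt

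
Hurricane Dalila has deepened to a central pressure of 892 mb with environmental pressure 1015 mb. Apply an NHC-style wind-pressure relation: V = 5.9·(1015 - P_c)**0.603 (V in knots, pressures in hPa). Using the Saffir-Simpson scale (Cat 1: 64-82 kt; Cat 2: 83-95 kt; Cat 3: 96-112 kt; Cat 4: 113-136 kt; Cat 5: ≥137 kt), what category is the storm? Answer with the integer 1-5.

3

ΔP = 1015 − 892 = 123 mb.
V ≈ 5.9 × 123^0.603 = 5.9 × 18.21 ≈ 107 kt.
107 kt falls in the Category 3 band.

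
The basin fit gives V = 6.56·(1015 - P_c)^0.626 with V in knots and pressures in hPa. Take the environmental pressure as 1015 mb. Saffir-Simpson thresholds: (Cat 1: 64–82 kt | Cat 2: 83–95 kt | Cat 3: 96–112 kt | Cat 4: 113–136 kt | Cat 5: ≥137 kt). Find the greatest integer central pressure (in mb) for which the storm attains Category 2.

957 mb

Category 2 begins at V = 83 kt.
Required ΔP = (83/6.56)^(1/0.626) = 12.652^1.597 ≈ 57.63 mb.
P_c ≤ 1015 − 57.63 = 957.37, so the highest integer P_c is 957 mb.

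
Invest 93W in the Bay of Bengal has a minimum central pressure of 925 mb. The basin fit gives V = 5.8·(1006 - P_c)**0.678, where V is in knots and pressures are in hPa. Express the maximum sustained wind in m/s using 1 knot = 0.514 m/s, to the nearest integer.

59 m/s

ΔP = 1006 − 925 = 81 mb.
V ≈ 5.8 × 81^0.678 = 5.8 × 19.677 ≈ 114.125 kt.
114.125 × 0.514 ≈ 58.66 m/s → 59 m/s.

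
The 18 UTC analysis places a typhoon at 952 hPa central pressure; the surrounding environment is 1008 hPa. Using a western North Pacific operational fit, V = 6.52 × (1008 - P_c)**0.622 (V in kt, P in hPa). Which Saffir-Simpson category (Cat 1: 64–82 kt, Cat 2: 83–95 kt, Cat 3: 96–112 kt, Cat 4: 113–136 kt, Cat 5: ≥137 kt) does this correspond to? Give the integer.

ΔP = 1008 − 952 = 56 hPa.
V ≈ 6.52 × 56^0.622 = 6.52 × 12.23 ≈ 80 kt.
80 kt falls in the Category 1 band.

1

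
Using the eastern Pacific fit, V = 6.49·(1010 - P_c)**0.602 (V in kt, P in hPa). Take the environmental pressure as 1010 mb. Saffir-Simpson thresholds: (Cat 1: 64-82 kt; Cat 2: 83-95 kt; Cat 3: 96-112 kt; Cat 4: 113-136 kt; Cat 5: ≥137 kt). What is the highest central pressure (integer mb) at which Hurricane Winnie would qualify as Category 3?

922 mb

Category 3 begins at V = 96 kt.
Required ΔP = (96/6.49)^(1/0.602) = 14.792^1.661 ≈ 87.81 mb.
P_c ≤ 1010 − 87.81 = 922.19, so the highest integer P_c is 922 mb.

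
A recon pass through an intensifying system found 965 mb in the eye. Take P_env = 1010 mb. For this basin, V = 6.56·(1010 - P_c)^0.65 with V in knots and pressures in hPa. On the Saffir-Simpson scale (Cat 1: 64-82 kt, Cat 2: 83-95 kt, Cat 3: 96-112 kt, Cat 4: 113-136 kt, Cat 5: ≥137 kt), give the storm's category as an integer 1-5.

ΔP = 1010 − 965 = 45 mb.
V ≈ 6.56 × 45^0.65 = 6.56 × 11.87 ≈ 78 kt.
78 kt falls in the Category 1 band.

1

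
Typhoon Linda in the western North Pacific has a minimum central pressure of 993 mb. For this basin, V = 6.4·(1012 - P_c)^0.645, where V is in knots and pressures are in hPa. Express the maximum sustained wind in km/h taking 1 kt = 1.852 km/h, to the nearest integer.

ΔP = 1012 − 993 = 19 mb.
V ≈ 6.4 × 19^0.645 = 6.4 × 6.680 ≈ 42.754 kt.
42.754 × 1.852 ≈ 79.18 km/h → 79 km/h.

79 km/h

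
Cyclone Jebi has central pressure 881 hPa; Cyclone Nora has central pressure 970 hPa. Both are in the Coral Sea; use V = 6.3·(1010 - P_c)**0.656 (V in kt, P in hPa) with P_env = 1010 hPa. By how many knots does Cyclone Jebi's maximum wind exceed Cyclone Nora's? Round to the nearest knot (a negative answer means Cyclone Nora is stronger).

82 kt

Cyclone Jebi: ΔP = 129; V ≈ 6.3 × 129^0.656 ≈ 152.72 kt.
Cyclone Nora: ΔP = 40; V ≈ 6.3 × 40^0.656 ≈ 70.84 kt.
Difference ≈ 152.72 − 70.84 = 81.88 → 82 kt.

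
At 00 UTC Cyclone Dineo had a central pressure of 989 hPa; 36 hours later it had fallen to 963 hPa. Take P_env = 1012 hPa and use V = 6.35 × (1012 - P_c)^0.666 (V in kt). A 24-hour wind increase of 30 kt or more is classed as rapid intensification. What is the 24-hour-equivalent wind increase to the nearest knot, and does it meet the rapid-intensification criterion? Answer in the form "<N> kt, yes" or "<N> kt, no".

22 kt, no

V₁: ΔP = 23, V ≈ 6.35 × 23^0.666 ≈ 51.25 kt.
V₂: ΔP = 49, V ≈ 6.35 × 49^0.666 ≈ 84.81 kt.
ΔV over 36 h = 33.56 kt → 24 h equivalent = 33.56 × 24/36 ≈ 22.37 kt.
22 kt < 30 kt ⇒ not rapid intensification.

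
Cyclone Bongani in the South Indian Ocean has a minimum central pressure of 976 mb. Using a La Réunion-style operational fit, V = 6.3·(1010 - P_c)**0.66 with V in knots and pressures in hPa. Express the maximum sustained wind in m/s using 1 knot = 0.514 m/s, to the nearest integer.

33 m/s

ΔP = 1010 − 976 = 34 mb.
V ≈ 6.3 × 34^0.66 = 6.3 × 10.251 ≈ 64.583 kt.
64.583 × 0.514 ≈ 33.20 m/s → 33 m/s.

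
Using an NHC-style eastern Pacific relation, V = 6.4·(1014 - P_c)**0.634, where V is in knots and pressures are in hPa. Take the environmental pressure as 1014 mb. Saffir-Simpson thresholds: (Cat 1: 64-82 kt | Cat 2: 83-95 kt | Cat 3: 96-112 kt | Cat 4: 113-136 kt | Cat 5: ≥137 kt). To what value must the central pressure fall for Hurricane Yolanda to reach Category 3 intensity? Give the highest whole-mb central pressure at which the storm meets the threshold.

Category 3 begins at V = 96 kt.
Required ΔP = (96/6.4)^(1/0.634) = 15.000^1.577 ≈ 71.62 mb.
P_c ≤ 1014 − 71.62 = 942.38, so the highest integer P_c is 942 mb.

942 mb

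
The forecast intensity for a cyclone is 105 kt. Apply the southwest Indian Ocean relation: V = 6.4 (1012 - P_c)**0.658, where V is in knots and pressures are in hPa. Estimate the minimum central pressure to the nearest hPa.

ΔP = (V / 6.4)^(1/0.658) = (105/6.4)^1.520.
105/6.4 = 16.406; 16.406^1.520 ≈ 70.23 hPa.
P_c = 1012 − 70.23 = 941.77 ≈ 942 hPa.

942 hPa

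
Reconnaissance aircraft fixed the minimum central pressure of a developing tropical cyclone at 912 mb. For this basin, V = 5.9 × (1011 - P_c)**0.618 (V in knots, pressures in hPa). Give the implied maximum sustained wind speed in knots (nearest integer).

ΔP = 1011 − 912 = 99 mb.
99^0.618 ≈ 17.112.
V ≈ 5.9 × 17.112 ≈ 101.0 kt.

101 kt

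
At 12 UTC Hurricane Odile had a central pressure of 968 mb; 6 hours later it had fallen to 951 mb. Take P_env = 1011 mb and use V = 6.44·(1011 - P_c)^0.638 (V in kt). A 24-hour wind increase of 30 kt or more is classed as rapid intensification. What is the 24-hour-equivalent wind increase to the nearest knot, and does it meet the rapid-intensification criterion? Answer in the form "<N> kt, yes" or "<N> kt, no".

67 kt, yes

V₁: ΔP = 43, V ≈ 6.44 × 43^0.638 ≈ 70.96 kt.
V₂: ΔP = 60, V ≈ 6.44 × 60^0.638 ≈ 87.77 kt.
ΔV over 6 h = 16.81 kt → 24 h equivalent = 16.81 × 24/6 ≈ 67.24 kt.
67 kt ≥ 30 kt ⇒ rapid intensification.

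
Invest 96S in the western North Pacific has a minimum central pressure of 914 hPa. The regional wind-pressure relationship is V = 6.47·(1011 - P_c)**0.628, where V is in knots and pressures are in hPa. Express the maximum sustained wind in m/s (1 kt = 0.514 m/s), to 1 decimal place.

58.8 m/s

ΔP = 1011 − 914 = 97 hPa.
V ≈ 6.47 × 97^0.628 = 6.47 × 17.689 ≈ 114.445 kt.
114.445 × 0.514 ≈ 58.82 m/s → 58.8 m/s.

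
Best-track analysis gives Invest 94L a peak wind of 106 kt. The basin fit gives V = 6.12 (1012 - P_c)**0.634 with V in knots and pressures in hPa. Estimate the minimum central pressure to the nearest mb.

ΔP = (V / 6.12)^(1/0.634) = (106/6.12)^1.577.
106/6.12 = 17.320; 17.320^1.577 ≈ 89.86 mb.
P_c = 1012 − 89.86 = 922.14 ≈ 922 mb.

922 mb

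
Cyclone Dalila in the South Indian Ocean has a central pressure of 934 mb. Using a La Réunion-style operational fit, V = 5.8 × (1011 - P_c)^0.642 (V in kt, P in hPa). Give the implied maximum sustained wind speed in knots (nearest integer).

ΔP = 1011 − 934 = 77 mb.
77^0.642 ≈ 16.260.
V ≈ 5.8 × 16.260 ≈ 94.3 kt.

94 kt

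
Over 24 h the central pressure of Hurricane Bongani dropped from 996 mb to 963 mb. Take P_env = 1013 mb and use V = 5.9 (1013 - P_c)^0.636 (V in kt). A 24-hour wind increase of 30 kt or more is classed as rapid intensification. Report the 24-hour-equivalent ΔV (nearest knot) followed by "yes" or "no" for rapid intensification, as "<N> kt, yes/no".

V₁: ΔP = 17, V ≈ 5.9 × 17^0.636 ≈ 35.76 kt.
V₂: ΔP = 50, V ≈ 5.9 × 50^0.636 ≈ 71.02 kt.
ΔV over 24 h = 35.26 kt → 24 h equivalent = 35.26 × 24/24 ≈ 35.26 kt.
35 kt ≥ 30 kt ⇒ rapid intensification.

35 kt, yes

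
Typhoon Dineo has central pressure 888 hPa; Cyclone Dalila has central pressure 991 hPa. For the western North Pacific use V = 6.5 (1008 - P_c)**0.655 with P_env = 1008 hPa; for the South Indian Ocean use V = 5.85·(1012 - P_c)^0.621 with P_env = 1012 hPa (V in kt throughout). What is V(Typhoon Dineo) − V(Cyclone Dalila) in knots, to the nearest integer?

Typhoon Dineo: ΔP = 120; V ≈ 6.5 × 120^0.655 ≈ 149.55 kt.
Cyclone Dalila: ΔP = 21; V ≈ 5.85 × 21^0.621 ≈ 38.75 kt.
Difference ≈ 149.55 − 38.75 = 110.80 → 111 kt.

111 kt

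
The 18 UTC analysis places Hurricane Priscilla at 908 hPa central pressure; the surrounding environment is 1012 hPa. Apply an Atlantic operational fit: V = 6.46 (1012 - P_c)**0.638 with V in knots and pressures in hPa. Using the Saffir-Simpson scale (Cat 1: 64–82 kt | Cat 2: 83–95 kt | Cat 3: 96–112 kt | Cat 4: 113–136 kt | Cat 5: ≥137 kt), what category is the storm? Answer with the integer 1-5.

4

ΔP = 1012 − 908 = 104 hPa.
V ≈ 6.46 × 104^0.638 = 6.46 × 19.36 ≈ 125 kt.
125 kt falls in the Category 4 band.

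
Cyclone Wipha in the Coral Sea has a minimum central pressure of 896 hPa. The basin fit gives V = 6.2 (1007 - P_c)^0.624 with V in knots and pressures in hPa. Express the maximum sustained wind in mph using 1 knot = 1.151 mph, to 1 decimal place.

ΔP = 1007 − 896 = 111 hPa.
V ≈ 6.2 × 111^0.624 = 6.2 × 18.892 ≈ 117.131 kt.
117.131 × 1.151 ≈ 134.82 mph → 134.8 mph.

134.8 mph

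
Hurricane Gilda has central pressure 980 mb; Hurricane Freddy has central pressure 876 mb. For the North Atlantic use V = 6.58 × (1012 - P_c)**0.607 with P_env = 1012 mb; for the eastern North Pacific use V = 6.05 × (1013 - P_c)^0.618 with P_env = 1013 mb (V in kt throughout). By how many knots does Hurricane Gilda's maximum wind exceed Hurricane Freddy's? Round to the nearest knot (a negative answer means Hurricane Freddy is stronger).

Hurricane Gilda: ΔP = 32; V ≈ 6.58 × 32^0.607 ≈ 53.93 kt.
Hurricane Freddy: ΔP = 137; V ≈ 6.05 × 137^0.618 ≈ 126.55 kt.
Difference ≈ 53.93 − 126.55 = -72.62 → -73 kt.

-73 kt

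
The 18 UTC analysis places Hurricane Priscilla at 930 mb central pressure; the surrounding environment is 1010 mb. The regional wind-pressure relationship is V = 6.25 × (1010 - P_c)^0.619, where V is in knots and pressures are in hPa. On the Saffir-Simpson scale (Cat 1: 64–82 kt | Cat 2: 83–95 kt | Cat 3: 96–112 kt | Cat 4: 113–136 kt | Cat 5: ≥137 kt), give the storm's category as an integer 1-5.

2

ΔP = 1010 − 930 = 80 mb.
V ≈ 6.25 × 80^0.619 = 6.25 × 15.07 ≈ 94 kt.
94 kt falls in the Category 2 band.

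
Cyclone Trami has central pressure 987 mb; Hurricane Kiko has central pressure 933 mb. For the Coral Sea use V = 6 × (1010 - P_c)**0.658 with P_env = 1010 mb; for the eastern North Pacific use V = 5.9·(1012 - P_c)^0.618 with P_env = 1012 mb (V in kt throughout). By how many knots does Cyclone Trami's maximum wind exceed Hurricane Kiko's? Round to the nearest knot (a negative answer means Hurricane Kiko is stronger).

-41 kt

Cyclone Trami: ΔP = 23; V ≈ 6 × 23^0.658 ≈ 47.22 kt.
Hurricane Kiko: ΔP = 79; V ≈ 5.9 × 79^0.618 ≈ 87.82 kt.
Difference ≈ 47.22 − 87.82 = -40.60 → -41 kt.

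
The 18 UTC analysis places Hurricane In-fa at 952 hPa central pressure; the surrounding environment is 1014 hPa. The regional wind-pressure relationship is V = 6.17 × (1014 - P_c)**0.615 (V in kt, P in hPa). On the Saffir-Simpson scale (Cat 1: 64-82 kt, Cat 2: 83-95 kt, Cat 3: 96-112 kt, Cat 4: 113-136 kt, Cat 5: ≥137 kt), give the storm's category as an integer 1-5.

1

ΔP = 1014 − 952 = 62 hPa.
V ≈ 6.17 × 62^0.615 = 6.17 × 12.66 ≈ 78 kt.
78 kt falls in the Category 1 band.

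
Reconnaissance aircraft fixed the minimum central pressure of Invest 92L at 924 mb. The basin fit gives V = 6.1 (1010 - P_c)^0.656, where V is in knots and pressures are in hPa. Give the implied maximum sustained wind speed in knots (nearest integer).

ΔP = 1010 − 924 = 86 mb.
86^0.656 ≈ 18.579.
V ≈ 6.1 × 18.579 ≈ 113.3 kt.

113 kt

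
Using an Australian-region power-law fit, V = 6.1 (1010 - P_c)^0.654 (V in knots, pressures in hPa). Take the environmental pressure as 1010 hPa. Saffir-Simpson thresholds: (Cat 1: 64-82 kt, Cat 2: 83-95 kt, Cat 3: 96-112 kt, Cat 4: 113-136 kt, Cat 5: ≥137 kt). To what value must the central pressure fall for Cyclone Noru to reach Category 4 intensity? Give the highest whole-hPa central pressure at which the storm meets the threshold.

923 hPa

Category 4 begins at V = 113 kt.
Required ΔP = (113/6.1)^(1/0.654) = 18.525^1.529 ≈ 86.79 hPa.
P_c ≤ 1010 − 86.79 = 923.21, so the highest integer P_c is 923 hPa.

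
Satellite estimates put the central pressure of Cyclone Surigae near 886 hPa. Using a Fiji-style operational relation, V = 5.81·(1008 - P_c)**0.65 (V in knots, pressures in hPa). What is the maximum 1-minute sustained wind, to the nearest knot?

132 kt

ΔP = 1008 − 886 = 122 hPa.
122^0.65 ≈ 22.706.
V ≈ 5.81 × 22.706 ≈ 131.9 kt.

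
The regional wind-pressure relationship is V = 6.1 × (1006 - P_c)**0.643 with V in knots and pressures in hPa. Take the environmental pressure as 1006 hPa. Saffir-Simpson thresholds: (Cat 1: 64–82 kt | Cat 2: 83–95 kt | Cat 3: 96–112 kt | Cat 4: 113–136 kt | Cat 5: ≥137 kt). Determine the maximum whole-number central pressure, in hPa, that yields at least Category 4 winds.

Category 4 begins at V = 113 kt.
Required ΔP = (113/6.1)^(1/0.643) = 18.525^1.555 ≈ 93.67 hPa.
P_c ≤ 1006 − 93.67 = 912.33, so the highest integer P_c is 912 hPa.

912 hPa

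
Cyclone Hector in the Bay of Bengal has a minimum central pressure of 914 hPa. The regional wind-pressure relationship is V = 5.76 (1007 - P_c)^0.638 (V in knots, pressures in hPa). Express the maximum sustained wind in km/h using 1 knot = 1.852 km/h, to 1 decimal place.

ΔP = 1007 − 914 = 93 hPa.
V ≈ 5.76 × 93^0.638 = 5.76 × 18.026 ≈ 103.828 kt.
103.828 × 1.852 ≈ 192.29 km/h → 192.3 km/h.

192.3 km/h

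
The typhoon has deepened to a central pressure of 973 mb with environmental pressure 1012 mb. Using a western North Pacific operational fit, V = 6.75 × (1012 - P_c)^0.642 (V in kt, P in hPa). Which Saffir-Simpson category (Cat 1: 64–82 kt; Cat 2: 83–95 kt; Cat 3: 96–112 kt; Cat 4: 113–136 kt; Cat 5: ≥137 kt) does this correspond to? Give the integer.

ΔP = 1012 − 973 = 39 mb.
V ≈ 6.75 × 39^0.642 = 6.75 × 10.51 ≈ 71 kt.
71 kt falls in the Category 1 band.

1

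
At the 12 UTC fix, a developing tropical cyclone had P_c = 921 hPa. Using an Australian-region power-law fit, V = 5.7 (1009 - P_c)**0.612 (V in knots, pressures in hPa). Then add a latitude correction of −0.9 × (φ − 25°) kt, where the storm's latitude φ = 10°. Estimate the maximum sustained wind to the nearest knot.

ΔP = 1009 − 921 = 88 hPa.
88^0.612 ≈ 15.489.
V ≈ 5.7 × 15.489 ≈ 88.3 kt.
Latitude correction: −0.9 × (10 − 25) = 13.5 kt.
Corrected V ≈ 101.8 kt → 102 kt.

102 kt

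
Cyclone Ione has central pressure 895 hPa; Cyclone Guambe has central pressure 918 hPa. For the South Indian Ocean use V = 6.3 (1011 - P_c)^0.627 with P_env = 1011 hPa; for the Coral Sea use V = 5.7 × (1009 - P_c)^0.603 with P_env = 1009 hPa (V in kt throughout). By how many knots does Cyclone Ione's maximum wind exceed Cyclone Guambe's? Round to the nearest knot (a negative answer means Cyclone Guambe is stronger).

38 kt

Cyclone Ione: ΔP = 116; V ≈ 6.3 × 116^0.627 ≈ 124.10 kt.
Cyclone Guambe: ΔP = 91; V ≈ 5.7 × 91^0.603 ≈ 86.53 kt.
Difference ≈ 124.10 − 86.53 = 37.57 → 38 kt.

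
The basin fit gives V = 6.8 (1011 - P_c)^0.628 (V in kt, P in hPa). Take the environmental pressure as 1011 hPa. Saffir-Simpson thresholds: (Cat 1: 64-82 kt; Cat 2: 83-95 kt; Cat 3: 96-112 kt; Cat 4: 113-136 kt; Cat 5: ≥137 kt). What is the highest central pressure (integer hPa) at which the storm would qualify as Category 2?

Category 2 begins at V = 83 kt.
Required ΔP = (83/6.8)^(1/0.628) = 12.206^1.592 ≈ 53.73 hPa.
P_c ≤ 1011 − 53.73 = 957.27, so the highest integer P_c is 957 hPa.

957 hPa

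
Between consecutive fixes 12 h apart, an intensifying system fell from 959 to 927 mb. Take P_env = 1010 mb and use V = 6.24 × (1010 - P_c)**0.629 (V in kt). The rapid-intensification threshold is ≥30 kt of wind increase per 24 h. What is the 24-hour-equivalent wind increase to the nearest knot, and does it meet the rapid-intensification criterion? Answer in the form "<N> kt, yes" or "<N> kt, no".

53 kt, yes

V₁: ΔP = 51, V ≈ 6.24 × 51^0.629 ≈ 74.00 kt.
V₂: ΔP = 83, V ≈ 6.24 × 83^0.629 ≈ 100.53 kt.
ΔV over 12 h = 26.53 kt → 24 h equivalent = 26.53 × 24/12 ≈ 53.06 kt.
53 kt ≥ 30 kt ⇒ rapid intensification.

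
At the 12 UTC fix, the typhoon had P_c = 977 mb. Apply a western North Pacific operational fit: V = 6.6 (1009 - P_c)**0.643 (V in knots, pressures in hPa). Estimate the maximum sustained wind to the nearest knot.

61 kt

ΔP = 1009 − 977 = 32 mb.
32^0.643 ≈ 9.286.
V ≈ 6.6 × 9.286 ≈ 61.3 kt.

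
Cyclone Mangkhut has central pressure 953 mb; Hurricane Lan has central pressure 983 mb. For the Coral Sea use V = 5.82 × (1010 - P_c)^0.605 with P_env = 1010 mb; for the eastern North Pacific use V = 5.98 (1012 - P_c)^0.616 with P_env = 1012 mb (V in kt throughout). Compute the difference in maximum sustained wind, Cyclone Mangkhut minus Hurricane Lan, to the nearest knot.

Cyclone Mangkhut: ΔP = 57; V ≈ 5.82 × 57^0.605 ≈ 67.18 kt.
Hurricane Lan: ΔP = 29; V ≈ 5.98 × 29^0.616 ≈ 47.59 kt.
Difference ≈ 67.18 − 47.59 = 19.59 → 20 kt.

20 kt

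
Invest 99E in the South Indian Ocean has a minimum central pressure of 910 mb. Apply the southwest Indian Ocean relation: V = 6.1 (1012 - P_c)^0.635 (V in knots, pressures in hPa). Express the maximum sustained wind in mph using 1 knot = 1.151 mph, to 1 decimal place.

ΔP = 1012 − 910 = 102 mb.
V ≈ 6.1 × 102^0.635 = 6.1 × 18.857 ≈ 115.025 kt.
115.025 × 1.151 ≈ 132.39 mph → 132.4 mph.

132.4 mph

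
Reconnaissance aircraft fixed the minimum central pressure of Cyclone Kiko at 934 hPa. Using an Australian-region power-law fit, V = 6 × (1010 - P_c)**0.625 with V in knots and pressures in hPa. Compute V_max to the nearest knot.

90 kt

ΔP = 1010 − 934 = 76 hPa.
76^0.625 ≈ 14.980.
V ≈ 6 × 14.980 ≈ 89.9 kt.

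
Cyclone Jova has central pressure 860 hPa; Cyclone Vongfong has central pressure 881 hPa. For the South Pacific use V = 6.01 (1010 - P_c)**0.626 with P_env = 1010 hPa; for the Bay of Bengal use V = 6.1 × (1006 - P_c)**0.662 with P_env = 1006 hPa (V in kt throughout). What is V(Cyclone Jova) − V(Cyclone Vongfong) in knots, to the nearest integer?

-11 kt

Cyclone Jova: ΔP = 150; V ≈ 6.01 × 150^0.626 ≈ 138.39 kt.
Cyclone Vongfong: ΔP = 125; V ≈ 6.1 × 125^0.662 ≈ 149.10 kt.
Difference ≈ 138.39 − 149.10 = -10.71 → -11 kt.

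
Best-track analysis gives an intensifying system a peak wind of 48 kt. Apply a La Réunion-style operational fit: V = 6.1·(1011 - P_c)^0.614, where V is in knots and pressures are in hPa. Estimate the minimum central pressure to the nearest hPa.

982 hPa

ΔP = (V / 6.1)^(1/0.614) = (48/6.1)^1.629.
48/6.1 = 7.869; 7.869^1.629 ≈ 28.78 hPa.
P_c = 1011 − 28.78 = 982.22 ≈ 982 hPa.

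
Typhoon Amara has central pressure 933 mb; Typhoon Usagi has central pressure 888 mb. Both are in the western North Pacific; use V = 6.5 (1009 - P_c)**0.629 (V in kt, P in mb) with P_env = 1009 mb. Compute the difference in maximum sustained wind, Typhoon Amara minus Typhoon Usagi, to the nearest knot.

Typhoon Amara: ΔP = 76; V ≈ 6.5 × 76^0.629 ≈ 99.07 kt.
Typhoon Usagi: ΔP = 121; V ≈ 6.5 × 121^0.629 ≈ 132.73 kt.
Difference ≈ 99.07 − 132.73 = -33.66 → -34 kt.

-34 kt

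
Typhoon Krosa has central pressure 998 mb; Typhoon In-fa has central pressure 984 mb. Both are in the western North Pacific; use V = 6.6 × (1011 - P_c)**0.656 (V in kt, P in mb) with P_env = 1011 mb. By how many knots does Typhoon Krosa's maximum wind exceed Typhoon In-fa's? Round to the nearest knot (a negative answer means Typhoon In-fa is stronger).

-22 kt

Typhoon Krosa: ΔP = 13; V ≈ 6.6 × 13^0.656 ≈ 35.51 kt.
Typhoon In-fa: ΔP = 27; V ≈ 6.6 × 27^0.656 ≈ 57.35 kt.
Difference ≈ 35.51 − 57.35 = -21.84 → -22 kt.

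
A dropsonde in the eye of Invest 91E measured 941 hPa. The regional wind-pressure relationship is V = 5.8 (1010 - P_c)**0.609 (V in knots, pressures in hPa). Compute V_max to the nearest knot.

ΔP = 1010 − 941 = 69 hPa.
69^0.609 ≈ 13.178.
V ≈ 5.8 × 13.178 ≈ 76.4 kt.

76 kt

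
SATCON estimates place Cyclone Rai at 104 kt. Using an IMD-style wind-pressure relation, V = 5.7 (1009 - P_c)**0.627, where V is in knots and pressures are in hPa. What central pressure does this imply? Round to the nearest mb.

906 mb

ΔP = (V / 5.7)^(1/0.627) = (104/5.7)^1.595.
104/5.7 = 18.246; 18.246^1.595 ≈ 102.66 mb.
P_c = 1009 − 102.66 = 906.34 ≈ 906 mb.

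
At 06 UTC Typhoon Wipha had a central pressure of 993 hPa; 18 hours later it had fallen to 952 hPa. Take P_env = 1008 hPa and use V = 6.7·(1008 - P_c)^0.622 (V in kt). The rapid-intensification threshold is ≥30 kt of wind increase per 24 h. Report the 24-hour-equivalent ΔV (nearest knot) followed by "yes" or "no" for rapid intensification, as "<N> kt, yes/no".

61 kt, yes

V₁: ΔP = 15, V ≈ 6.7 × 15^0.622 ≈ 36.11 kt.
V₂: ΔP = 56, V ≈ 6.7 × 56^0.622 ≈ 81.93 kt.
ΔV over 18 h = 45.82 kt → 24 h equivalent = 45.82 × 24/18 ≈ 61.09 kt.
61 kt ≥ 30 kt ⇒ rapid intensification.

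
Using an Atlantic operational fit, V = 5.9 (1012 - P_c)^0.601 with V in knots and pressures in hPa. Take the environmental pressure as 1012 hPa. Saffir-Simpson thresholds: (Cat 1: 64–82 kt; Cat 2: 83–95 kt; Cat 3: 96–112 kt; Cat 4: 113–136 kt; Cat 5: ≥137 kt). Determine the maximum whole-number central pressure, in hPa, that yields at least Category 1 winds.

959 hPa

Category 1 begins at V = 64 kt.
Required ΔP = (64/5.9)^(1/0.601) = 10.847^1.664 ≈ 52.81 hPa.
P_c ≤ 1012 − 52.81 = 959.19, so the highest integer P_c is 959 hPa.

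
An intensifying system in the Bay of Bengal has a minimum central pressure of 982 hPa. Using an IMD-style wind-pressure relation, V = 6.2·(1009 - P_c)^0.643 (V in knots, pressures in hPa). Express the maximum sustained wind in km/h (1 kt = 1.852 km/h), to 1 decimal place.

ΔP = 1009 − 982 = 27 hPa.
V ≈ 6.2 × 27^0.643 = 6.2 × 8.325 ≈ 51.613 kt.
51.613 × 1.852 ≈ 95.59 km/h → 95.6 km/h.

95.6 km/h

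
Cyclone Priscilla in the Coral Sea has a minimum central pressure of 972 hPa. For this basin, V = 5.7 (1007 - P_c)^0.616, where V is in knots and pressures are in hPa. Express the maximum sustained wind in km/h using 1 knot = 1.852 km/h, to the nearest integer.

94 km/h

ΔP = 1007 − 972 = 35 hPa.
V ≈ 5.7 × 35^0.616 = 5.7 × 8.936 ≈ 50.936 kt.
50.936 × 1.852 ≈ 94.33 km/h → 94 km/h.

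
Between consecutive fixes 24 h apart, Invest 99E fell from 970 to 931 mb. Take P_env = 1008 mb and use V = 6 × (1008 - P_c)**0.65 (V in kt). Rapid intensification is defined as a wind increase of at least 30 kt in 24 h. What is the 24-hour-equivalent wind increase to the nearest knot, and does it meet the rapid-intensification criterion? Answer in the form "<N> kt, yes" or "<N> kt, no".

V₁: ΔP = 38, V ≈ 6 × 38^0.65 ≈ 63.83 kt.
V₂: ΔP = 77, V ≈ 6 × 77^0.65 ≈ 101.01 kt.
ΔV over 24 h = 37.18 kt → 24 h equivalent = 37.18 × 24/24 ≈ 37.18 kt.
37 kt ≥ 30 kt ⇒ rapid intensification.

37 kt, yes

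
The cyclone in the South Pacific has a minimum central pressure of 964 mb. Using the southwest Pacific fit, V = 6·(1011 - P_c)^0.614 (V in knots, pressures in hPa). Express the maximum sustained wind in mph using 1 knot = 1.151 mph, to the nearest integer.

73 mph

ΔP = 1011 − 964 = 47 mb.
V ≈ 6 × 47^0.614 = 6 × 10.633 ≈ 63.800 kt.
63.800 × 1.151 ≈ 73.43 mph → 73 mph.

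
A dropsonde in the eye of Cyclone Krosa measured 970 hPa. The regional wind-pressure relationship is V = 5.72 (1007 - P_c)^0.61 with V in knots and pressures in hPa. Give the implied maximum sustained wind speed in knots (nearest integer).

52 kt

ΔP = 1007 − 970 = 37 hPa.
37^0.61 ≈ 9.049.
V ≈ 5.72 × 9.049 ≈ 51.8 kt.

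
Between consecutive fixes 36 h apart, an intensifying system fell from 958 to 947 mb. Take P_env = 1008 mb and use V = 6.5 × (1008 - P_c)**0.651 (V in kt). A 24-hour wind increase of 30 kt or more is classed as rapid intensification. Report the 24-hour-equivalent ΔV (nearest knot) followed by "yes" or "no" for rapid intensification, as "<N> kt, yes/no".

V₁: ΔP = 50, V ≈ 6.5 × 50^0.651 ≈ 82.97 kt.
V₂: ΔP = 61, V ≈ 6.5 × 61^0.651 ≈ 94.44 kt.
ΔV over 36 h = 11.47 kt → 24 h equivalent = 11.47 × 24/36 ≈ 7.65 kt.
8 kt < 30 kt ⇒ not rapid intensification.

8 kt, no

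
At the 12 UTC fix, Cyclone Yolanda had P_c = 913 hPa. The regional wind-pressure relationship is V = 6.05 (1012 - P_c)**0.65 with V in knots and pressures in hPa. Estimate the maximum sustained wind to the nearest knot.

ΔP = 1012 − 913 = 99 hPa.
99^0.65 ≈ 19.823.
V ≈ 6.05 × 19.823 ≈ 119.9 kt.

120 kt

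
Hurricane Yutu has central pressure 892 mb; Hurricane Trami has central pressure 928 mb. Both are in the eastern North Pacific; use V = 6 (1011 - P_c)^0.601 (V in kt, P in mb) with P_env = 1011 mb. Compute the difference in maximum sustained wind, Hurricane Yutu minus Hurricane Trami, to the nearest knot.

Hurricane Yutu: ΔP = 119; V ≈ 6 × 119^0.601 ≈ 106.06 kt.
Hurricane Trami: ΔP = 83; V ≈ 6 × 83^0.601 ≈ 85.41 kt.
Difference ≈ 106.06 − 85.41 = 20.65 → 21 kt.

21 kt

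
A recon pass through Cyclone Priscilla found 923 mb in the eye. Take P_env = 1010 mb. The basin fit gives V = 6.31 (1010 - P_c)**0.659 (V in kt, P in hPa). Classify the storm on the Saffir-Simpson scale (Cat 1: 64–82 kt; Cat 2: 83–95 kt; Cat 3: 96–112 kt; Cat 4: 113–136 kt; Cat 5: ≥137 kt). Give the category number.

4

ΔP = 1010 − 923 = 87 mb.
V ≈ 6.31 × 87^0.659 = 6.31 × 18.97 ≈ 120 kt.
120 kt falls in the Category 4 band.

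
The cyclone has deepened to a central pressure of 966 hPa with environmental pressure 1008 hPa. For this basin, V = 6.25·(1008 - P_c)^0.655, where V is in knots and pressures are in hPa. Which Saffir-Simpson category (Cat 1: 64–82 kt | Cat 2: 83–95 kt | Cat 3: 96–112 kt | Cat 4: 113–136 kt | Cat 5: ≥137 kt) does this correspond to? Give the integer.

ΔP = 1008 − 966 = 42 hPa.
V ≈ 6.25 × 42^0.655 = 6.25 × 11.57 ≈ 72 kt.
72 kt falls in the Category 1 band.

1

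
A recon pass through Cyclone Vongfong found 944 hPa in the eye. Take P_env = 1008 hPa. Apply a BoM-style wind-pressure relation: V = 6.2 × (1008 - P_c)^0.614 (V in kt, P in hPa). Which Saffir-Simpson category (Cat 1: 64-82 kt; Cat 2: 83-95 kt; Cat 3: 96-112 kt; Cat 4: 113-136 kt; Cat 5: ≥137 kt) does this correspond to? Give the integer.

1

ΔP = 1008 − 944 = 64 hPa.
V ≈ 6.2 × 64^0.614 = 6.2 × 12.85 ≈ 80 kt.
80 kt falls in the Category 1 band.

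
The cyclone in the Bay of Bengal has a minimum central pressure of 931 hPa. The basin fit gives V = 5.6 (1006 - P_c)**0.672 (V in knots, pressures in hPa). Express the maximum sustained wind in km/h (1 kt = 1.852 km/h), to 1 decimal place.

188.7 km/h

ΔP = 1006 − 931 = 75 hPa.
V ≈ 5.6 × 75^0.672 = 5.6 × 18.199 ≈ 101.913 kt.
101.913 × 1.852 ≈ 188.74 km/h → 188.7 km/h.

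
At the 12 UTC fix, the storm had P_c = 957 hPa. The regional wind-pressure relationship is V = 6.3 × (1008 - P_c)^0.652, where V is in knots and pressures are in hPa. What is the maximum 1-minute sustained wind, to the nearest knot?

ΔP = 1008 − 957 = 51 hPa.
51^0.652 ≈ 12.982.
V ≈ 6.3 × 12.982 ≈ 81.8 kt.

82 kt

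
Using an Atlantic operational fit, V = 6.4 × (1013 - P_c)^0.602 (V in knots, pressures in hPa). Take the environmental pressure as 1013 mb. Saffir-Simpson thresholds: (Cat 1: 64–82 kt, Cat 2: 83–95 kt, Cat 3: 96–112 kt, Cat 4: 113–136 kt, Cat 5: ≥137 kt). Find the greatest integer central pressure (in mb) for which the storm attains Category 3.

Category 3 begins at V = 96 kt.
Required ΔP = (96/6.4)^(1/0.602) = 15.000^1.661 ≈ 89.88 mb.
P_c ≤ 1013 − 89.88 = 923.12, so the highest integer P_c is 923 mb.

923 mb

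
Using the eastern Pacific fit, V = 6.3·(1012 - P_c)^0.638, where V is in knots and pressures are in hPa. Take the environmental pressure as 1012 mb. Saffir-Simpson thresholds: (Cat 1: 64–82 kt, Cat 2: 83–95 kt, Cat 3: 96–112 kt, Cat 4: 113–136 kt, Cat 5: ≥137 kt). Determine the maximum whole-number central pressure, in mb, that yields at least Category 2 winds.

955 mb

Category 2 begins at V = 83 kt.
Required ΔP = (83/6.3)^(1/0.638) = 13.175^1.567 ≈ 56.90 mb.
P_c ≤ 1012 − 56.90 = 955.10, so the highest integer P_c is 955 mb.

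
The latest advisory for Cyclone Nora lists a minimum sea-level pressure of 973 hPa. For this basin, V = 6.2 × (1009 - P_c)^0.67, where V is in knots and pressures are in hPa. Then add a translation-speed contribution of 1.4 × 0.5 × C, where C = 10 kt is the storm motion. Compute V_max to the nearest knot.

75 kt

ΔP = 1009 − 973 = 36 hPa.
36^0.67 ≈ 11.034.
V ≈ 6.2 × 11.034 ≈ 68.4 kt.
Translation term: 1.4 × 0.5 × 10 = 7 kt.
Corrected V ≈ 75.4 kt → 75 kt.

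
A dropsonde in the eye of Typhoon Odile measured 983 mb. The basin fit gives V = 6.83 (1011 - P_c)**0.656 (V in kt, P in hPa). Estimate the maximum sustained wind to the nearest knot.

61 kt

ΔP = 1011 − 983 = 28 mb.
28^0.656 ≈ 8.899.
V ≈ 6.83 × 8.899 ≈ 60.8 kt.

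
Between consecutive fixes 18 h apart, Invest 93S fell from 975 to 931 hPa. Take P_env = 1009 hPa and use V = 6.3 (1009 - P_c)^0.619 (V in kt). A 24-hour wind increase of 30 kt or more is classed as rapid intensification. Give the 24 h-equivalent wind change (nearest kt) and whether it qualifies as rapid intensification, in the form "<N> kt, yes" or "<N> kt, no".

V₁: ΔP = 34, V ≈ 6.3 × 34^0.619 ≈ 55.89 kt.
V₂: ΔP = 78, V ≈ 6.3 × 78^0.619 ≈ 93.44 kt.
ΔV over 18 h = 37.55 kt → 24 h equivalent = 37.55 × 24/18 ≈ 50.07 kt.
50 kt ≥ 30 kt ⇒ rapid intensification.

50 kt, yes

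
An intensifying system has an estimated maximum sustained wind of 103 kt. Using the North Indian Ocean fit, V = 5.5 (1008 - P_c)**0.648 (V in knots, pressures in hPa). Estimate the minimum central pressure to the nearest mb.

916 mb

ΔP = (V / 5.5)^(1/0.648) = (103/5.5)^1.543.
103/5.5 = 18.727; 18.727^1.543 ≈ 91.98 mb.
P_c = 1008 − 91.98 = 916.02 ≈ 916 mb.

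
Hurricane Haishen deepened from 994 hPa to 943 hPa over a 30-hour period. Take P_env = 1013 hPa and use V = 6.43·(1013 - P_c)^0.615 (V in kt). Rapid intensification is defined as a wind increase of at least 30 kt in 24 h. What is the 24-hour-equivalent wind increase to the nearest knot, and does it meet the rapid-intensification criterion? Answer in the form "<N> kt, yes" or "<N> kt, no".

V₁: ΔP = 19, V ≈ 6.43 × 19^0.615 ≈ 39.32 kt.
V₂: ΔP = 70, V ≈ 6.43 × 70^0.615 ≈ 87.69 kt.
ΔV over 30 h = 48.37 kt → 24 h equivalent = 48.37 × 24/30 ≈ 38.70 kt.
39 kt ≥ 30 kt ⇒ rapid intensification.

39 kt, yes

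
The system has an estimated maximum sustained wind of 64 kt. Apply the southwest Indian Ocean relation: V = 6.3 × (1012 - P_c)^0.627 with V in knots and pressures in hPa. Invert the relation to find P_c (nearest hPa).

972 hPa

ΔP = (V / 6.3)^(1/0.627) = (64/6.3)^1.595.
64/6.3 = 10.159; 10.159^1.595 ≈ 40.35 hPa.
P_c = 1012 − 40.35 = 971.65 ≈ 972 hPa.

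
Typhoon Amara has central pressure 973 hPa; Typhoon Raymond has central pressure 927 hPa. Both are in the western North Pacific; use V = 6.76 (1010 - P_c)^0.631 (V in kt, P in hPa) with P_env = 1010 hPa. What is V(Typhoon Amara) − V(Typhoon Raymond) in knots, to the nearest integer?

-44 kt

Typhoon Amara: ΔP = 37; V ≈ 6.76 × 37^0.631 ≈ 65.99 kt.
Typhoon Raymond: ΔP = 83; V ≈ 6.76 × 83^0.631 ≈ 109.87 kt.
Difference ≈ 65.99 − 109.87 = -43.88 → -44 kt.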